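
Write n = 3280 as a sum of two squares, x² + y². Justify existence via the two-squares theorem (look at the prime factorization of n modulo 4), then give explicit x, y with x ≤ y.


Step 1: Factor n = 3280 = 2^4 · 5 · 41.
Step 2: Check the mod-4 condition on each prime factor: 2 = 2 (special); 5 ≡ 1 (mod 4), exponent 1; 41 ≡ 1 (mod 4), exponent 1.
All primes ≡ 3 (mod 4) appear to even exponent (or don't appear), so by the two-squares theorem n IS expressible as a sum of two squares.
Step 3: Build a representation. Group n = k² · m with k = 4 and m = 5 · 41 = 205 (a product of primes ≡ 1 (mod 4)); a representation of m scales to one of n via (k·x)² + (k·y)² = k²(x² + y²). Each prime p ≡ 1 (mod 4) is itself a sum of two squares; find a² by testing p − a² for a perfect square:
  5: 5 − 1² = 4 = 2² ⇒ 5 = 1² + 2².
  41: 41 − 1² = 40, 41 − 2² = 37, 41 − 3² = 32, 41 − 4² = 25 = 5² ⇒ 41 = 4² + 5².
  Combine using the Brahmagupta–Fibonacci identity (a² + b²)(c² + d²) = (ac − bd)² + (ad + bc)² = (ac + bd)² + (ad − bc)²:
  5 · 41 = 205: from (1² + 2²)(4² + 5²), take (1·4 − 2·5, 1·5 + 2·4) = (4 − 10, 5 + 8) = (-6, 13); dropping signs (only squares matter) gives (6, 13); check 6² + 13² = 36 + 169 = 205 ✓.
  Scale by k = 4: (4·6, 4·13) = (24, 52).
Step 4: Order so x ≤ y and verify: 24² + 52² = 576 + 2704 = 3280 = n. ✓

n = 3280 = 24² + 52² (one valid representation with x ≤ y).


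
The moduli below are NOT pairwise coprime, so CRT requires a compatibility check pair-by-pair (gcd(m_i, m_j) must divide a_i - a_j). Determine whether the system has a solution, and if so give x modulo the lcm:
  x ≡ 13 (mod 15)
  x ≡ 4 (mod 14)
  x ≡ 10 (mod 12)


Moduli 15, 14, 12 are not pairwise coprime, so CRT works modulo lcm(m_i) when all pairwise compatibility conditions hold.
Pairwise compatibility: gcd(m_i, m_j) must divide a_i - a_j for every pair.
Merge one congruence at a time:
  Start: x ≡ 13 (mod 15).
  Combine with x ≡ 4 (mod 14): gcd(15, 14) = 1; 4 - 13 = -9, which IS divisible by 1, so compatible.
    Write x = 13 + 15·t and substitute into x ≡ 4 (mod 14): 15·t ≡ 4 − 13 = -9 (mod 14).
    Reduce coefficients mod 14: 1·t ≡ 5 (mod 14).
    So t ≡ 5 (mod 14).
    Then x = 13 + 15·5 = 88, valid modulo lcm(15, 14) = 210: x ≡ 88 (mod 210).
  Combine with x ≡ 10 (mod 12): gcd(210, 12) = 6; 10 - 88 = -78, which IS divisible by 6, so compatible.
    Write x = 88 + 210·t and substitute into x ≡ 10 (mod 12): 210·t ≡ 10 − 88 = -78 (mod 12).
    Divide the congruence (and modulus) by g = 6: 35·t ≡ -13 (mod 2).
    Reduce coefficients mod 2: 1·t ≡ 1 (mod 2).
    So t ≡ 1 (mod 2).
    Then x = 88 + 210·1 = 298, valid modulo lcm(210, 12) = 420: x ≡ 298 (mod 420).
Verify: 298 mod 15 = 13, 298 mod 14 = 4, 298 mod 12 = 10.

x ≡ 298 (mod 420).


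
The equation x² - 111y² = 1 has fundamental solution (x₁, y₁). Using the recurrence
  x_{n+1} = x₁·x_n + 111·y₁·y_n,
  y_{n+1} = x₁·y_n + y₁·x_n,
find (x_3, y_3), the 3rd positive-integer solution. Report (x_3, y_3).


Step 1: Find the fundamental solution (x₁, y₁) of x² - 111y² = 1.
  Expand √111 as a continued fraction. a₀ = ⌊√111⌋ = 10; iterate m_{k+1} = d_k·a_k − m_k, d_{k+1} = (111 − m_{k+1}²)/d_k, a_{k+1} = ⌊(a₀ + m_{k+1})/d_{k+1}⌋ (starting m₀ = 0, d₀ = 1), with convergents p_k = a_k·p_{k-1} + p_{k-2}, q_k = a_k·q_{k-1} + q_{k-2} (p₋₁ = 1, q₋₁ = 0):
  k = 0: a₀ = 10; p₀/q₀ = 10/1; p₀² − 111·q₀² = 100 − 111 = -11.
  k = 1: m = 10, d = 11, a = ⌊(10 + 10)/11⌋ = 1; p/q = (1·10 + 1)/(1·1 + 0) = 11/1; p² − 111·q² = 121 − 111 = 10.
  k = 2: m = 1, d = 10, a = ⌊(10 + 1)/10⌋ = 1; p/q = (1·11 + 10)/(1·1 + 1) = 21/2; p² − 111·q² = 441 − 444 = -3.
  k = 3: m = 9, d = 3, a = ⌊(10 + 9)/3⌋ = 6; p/q = (6·21 + 11)/(6·2 + 1) = 137/13; p² − 111·q² = 18769 − 18759 = 10.
  k = 4: m = 9, d = 10, a = ⌊(10 + 9)/10⌋ = 1; p/q = (1·137 + 21)/(1·13 + 2) = 158/15; p² − 111·q² = 24964 − 24975 = -11.
  k = 5: m = 1, d = 11, a = ⌊(10 + 1)/11⌋ = 1; p/q = (1·158 + 137)/(1·15 + 13) = 295/28; p² − 111·q² = 87025 − 87024 = 1.
  The first convergent with p² − 111·q² = 1 gives the fundamental solution (x₁, y₁) = (295, 28).
Step 2: Apply the recurrence (x_{n+1}, y_{n+1}) = (x₁x_n + 111y₁y_n, x₁y_n + y₁x_n) repeatedly.
  From (x_1, y_1) = (295, 28): x_2 = 295·295 + 111·28·28 = 174049; y_2 = 295·28 + 28·295 = 16520.
  From (x_2, y_2) = (174049, 16520): x_3 = 295·174049 + 111·28·16520 = 102688615; y_3 = 295·16520 + 28·174049 = 9746772.
Step 3: Verify x_3² - 111·y_3² = 10544951650618225 - 10544951650618224 = 1 (should be 1). ✓

(x_1, y_1) = (295, 28); (x_3, y_3) = (102688615, 9746772).


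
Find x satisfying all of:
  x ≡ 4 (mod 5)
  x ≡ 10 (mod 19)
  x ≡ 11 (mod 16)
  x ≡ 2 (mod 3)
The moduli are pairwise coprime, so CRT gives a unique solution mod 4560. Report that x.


Product of moduli M = 5 · 19 · 16 · 3 = 4560.
Merge one congruence at a time:
  Start: x ≡ 4 (mod 5).
  Combine with x ≡ 10 (mod 19); new modulus lcm = 95.
    Write x = 4 + 5·t and substitute into x ≡ 10 (mod 19): 5·t ≡ 10 − 4 = 6 (mod 19).
    The inverse of 5 mod 19 is 4 (since 5·4 = 20 = 1·19 + 1), so t ≡ 4·6 = 24 ≡ 5 (mod 19).
    Then x = 4 + 5·5 = 29, valid modulo lcm(5, 19) = 95: x ≡ 29 (mod 95).
  Combine with x ≡ 11 (mod 16); new modulus lcm = 1520.
    Write x = 29 + 95·t and substitute into x ≡ 11 (mod 16): 95·t ≡ 11 − 29 = -18 (mod 16).
    Reduce coefficients mod 16: 15·t ≡ 14 (mod 16).
    The inverse of 15 mod 16 is 15 (since 15·15 = 225 = 14·16 + 1), so t ≡ 15·14 = 210 ≡ 2 (mod 16).
    Then x = 29 + 95·2 = 219, valid modulo lcm(95, 16) = 1520: x ≡ 219 (mod 1520).
  Combine with x ≡ 2 (mod 3); new modulus lcm = 4560.
    Write x = 219 + 1520·t and substitute into x ≡ 2 (mod 3): 1520·t ≡ 2 − 219 = -217 (mod 3).
    Reduce coefficients mod 3: 2·t ≡ 2 (mod 3).
    The inverse of 2 mod 3 is 2 (since 2·2 = 4 = 1·3 + 1), so t ≡ 2·2 = 4 ≡ 1 (mod 3).
    Then x = 219 + 1520·1 = 1739, valid modulo lcm(1520, 3) = 4560: x ≡ 1739 (mod 4560).
Verify against each original: 1739 mod 5 = 4, 1739 mod 19 = 10, 1739 mod 16 = 11, 1739 mod 3 = 2.

x ≡ 1739 (mod 4560).


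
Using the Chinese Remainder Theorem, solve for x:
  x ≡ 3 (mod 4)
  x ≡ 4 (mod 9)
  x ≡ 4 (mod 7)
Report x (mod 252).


Moduli 4, 9, 7 are pairwise coprime; by CRT there is a unique solution modulo M = 4 · 9 · 7 = 252.
Solve pairwise, accumulating the modulus:
  Start with x ≡ 3 (mod 4).
  Combine with x ≡ 4 (mod 9): since gcd(4, 9) = 1, we get a unique residue mod 36.
    Write x = 3 + 4·t and substitute into x ≡ 4 (mod 9): 4·t ≡ 4 − 3 = 1 (mod 9).
    The inverse of 4 mod 9 is 7 (since 4·7 = 28 = 3·9 + 1), so t ≡ 7·1 = 7 ≡ 7 (mod 9).
    Then x = 3 + 4·7 = 31, valid modulo lcm(4, 9) = 36: x ≡ 31 (mod 36).
  Combine with x ≡ 4 (mod 7): since gcd(36, 7) = 1, we get a unique residue mod 252.
    Write x = 31 + 36·t and substitute into x ≡ 4 (mod 7): 36·t ≡ 4 − 31 = -27 (mod 7).
    Reduce coefficients mod 7: 1·t ≡ 1 (mod 7).
    So t ≡ 1 (mod 7).
    Then x = 31 + 36·1 = 67, valid modulo lcm(36, 7) = 252: x ≡ 67 (mod 252).
Verify: 67 mod 4 = 3 ✓, 67 mod 9 = 4 ✓, 67 mod 7 = 4 ✓.

x ≡ 67 (mod 252).


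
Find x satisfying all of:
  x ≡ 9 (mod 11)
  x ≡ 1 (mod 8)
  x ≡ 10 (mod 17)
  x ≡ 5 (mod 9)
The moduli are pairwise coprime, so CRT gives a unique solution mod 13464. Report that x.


Product of moduli M = 11 · 8 · 17 · 9 = 13464.
Merge one congruence at a time:
  Start: x ≡ 9 (mod 11).
  Combine with x ≡ 1 (mod 8); new modulus lcm = 88.
    Write x = 9 + 11·t and substitute into x ≡ 1 (mod 8): 11·t ≡ 1 − 9 = -8 (mod 8).
    Reduce coefficients mod 8: 3·t ≡ 0 (mod 8).
    The inverse of 3 mod 8 is 3 (since 3·3 = 9 = 1·8 + 1), so t ≡ 3·0 = 0 ≡ 0 (mod 8).
    Then x = 9 + 11·0 = 9, valid modulo lcm(11, 8) = 88: x ≡ 9 (mod 88).
  Combine with x ≡ 10 (mod 17); new modulus lcm = 1496.
    Write x = 9 + 88·t and substitute into x ≡ 10 (mod 17): 88·t ≡ 10 − 9 = 1 (mod 17).
    Reduce coefficients mod 17: 3·t ≡ 1 (mod 17).
    The inverse of 3 mod 17 is 6 (since 3·6 = 18 = 1·17 + 1), so t ≡ 6·1 = 6 ≡ 6 (mod 17).
    Then x = 9 + 88·6 = 537, valid modulo lcm(88, 17) = 1496: x ≡ 537 (mod 1496).
  Combine with x ≡ 5 (mod 9); new modulus lcm = 13464.
    Write x = 537 + 1496·t and substitute into x ≡ 5 (mod 9): 1496·t ≡ 5 − 537 = -532 (mod 9).
    Reduce coefficients mod 9: 2·t ≡ 8 (mod 9).
    The inverse of 2 mod 9 is 5 (since 2·5 = 10 = 1·9 + 1), so t ≡ 5·8 = 40 ≡ 4 (mod 9).
    Then x = 537 + 1496·4 = 6521, valid modulo lcm(1496, 9) = 13464: x ≡ 6521 (mod 13464).
Verify against each original: 6521 mod 11 = 9, 6521 mod 8 = 1, 6521 mod 17 = 10, 6521 mod 9 = 5.

x ≡ 6521 (mod 13464).


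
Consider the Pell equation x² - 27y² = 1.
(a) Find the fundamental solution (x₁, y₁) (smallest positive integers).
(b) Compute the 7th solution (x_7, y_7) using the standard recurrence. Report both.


Step 1: Find the fundamental solution (x₁, y₁) of x² - 27y² = 1.
  Expand √27 as a continued fraction. a₀ = ⌊√27⌋ = 5; iterate m_{k+1} = d_k·a_k − m_k, d_{k+1} = (27 − m_{k+1}²)/d_k, a_{k+1} = ⌊(a₀ + m_{k+1})/d_{k+1}⌋ (starting m₀ = 0, d₀ = 1), with convergents p_k = a_k·p_{k-1} + p_{k-2}, q_k = a_k·q_{k-1} + q_{k-2} (p₋₁ = 1, q₋₁ = 0):
  k = 0: a₀ = 5; p₀/q₀ = 5/1; p₀² − 27·q₀² = 25 − 27 = -2.
  k = 1: m = 5, d = 2, a = ⌊(5 + 5)/2⌋ = 5; p/q = (5·5 + 1)/(5·1 + 0) = 26/5; p² − 27·q² = 676 − 675 = 1.
  The first convergent with p² − 27·q² = 1 gives the fundamental solution (x₁, y₁) = (26, 5).
Step 2: Apply the recurrence (x_{n+1}, y_{n+1}) = (x₁x_n + 27y₁y_n, x₁y_n + y₁x_n) repeatedly.
  From (x_1, y_1) = (26, 5): x_2 = 26·26 + 27·5·5 = 1351; y_2 = 26·5 + 5·26 = 260.
  From (x_2, y_2) = (1351, 260): x_3 = 26·1351 + 27·5·260 = 70226; y_3 = 26·260 + 5·1351 = 13515.
  From (x_3, y_3) = (70226, 13515): x_4 = 26·70226 + 27·5·13515 = 3650401; y_4 = 26·13515 + 5·70226 = 702520.
  From (x_4, y_4) = (3650401, 702520): x_5 = 26·3650401 + 27·5·702520 = 189750626; y_5 = 26·702520 + 5·3650401 = 36517525.
  From (x_5, y_5) = (189750626, 36517525): x_6 = 26·189750626 + 27·5·36517525 = 9863382151; y_6 = 26·36517525 + 5·189750626 = 1898208780.
  From (x_6, y_6) = (9863382151, 1898208780): x_7 = 26·9863382151 + 27·5·1898208780 = 512706121226; y_7 = 26·1898208780 + 5·9863382151 = 98670339035.
Step 3: Verify x_7² - 27·y_7² = 262867566742609807743076 - 262867566742609807743075 = 1 (should be 1). ✓

(x_1, y_1) = (26, 5); (x_7, y_7) = (512706121226, 98670339035).


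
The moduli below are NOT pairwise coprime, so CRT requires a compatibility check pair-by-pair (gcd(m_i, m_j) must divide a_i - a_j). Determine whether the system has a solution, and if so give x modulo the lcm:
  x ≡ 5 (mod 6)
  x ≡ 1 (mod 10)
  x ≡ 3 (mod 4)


Moduli 6, 10, 4 are not pairwise coprime, so CRT works modulo lcm(m_i) when all pairwise compatibility conditions hold.
Pairwise compatibility: gcd(m_i, m_j) must divide a_i - a_j for every pair.
Merge one congruence at a time:
  Start: x ≡ 5 (mod 6).
  Combine with x ≡ 1 (mod 10): gcd(6, 10) = 2; 1 - 5 = -4, which IS divisible by 2, so compatible.
    Write x = 5 + 6·t and substitute into x ≡ 1 (mod 10): 6·t ≡ 1 − 5 = -4 (mod 10).
    Divide the congruence (and modulus) by g = 2: 3·t ≡ -2 (mod 5).
    Reduce coefficients mod 5: 3·t ≡ 3 (mod 5).
    The inverse of 3 mod 5 is 2 (since 3·2 = 6 = 1·5 + 1), so t ≡ 2·3 = 6 ≡ 1 (mod 5).
    Then x = 5 + 6·1 = 11, valid modulo lcm(6, 10) = 30: x ≡ 11 (mod 30).
  Combine with x ≡ 3 (mod 4): gcd(30, 4) = 2; 3 - 11 = -8, which IS divisible by 2, so compatible.
    Write x = 11 + 30·t and substitute into x ≡ 3 (mod 4): 30·t ≡ 3 − 11 = -8 (mod 4).
    Divide the congruence (and modulus) by g = 2: 15·t ≡ -4 (mod 2).
    Reduce coefficients mod 2: 1·t ≡ 0 (mod 2).
    So t ≡ 0 (mod 2).
    Then x = 11 + 30·0 = 11, valid modulo lcm(30, 4) = 60: x ≡ 11 (mod 60).
Verify: 11 mod 6 = 5, 11 mod 10 = 1, 11 mod 4 = 3.

x ≡ 11 (mod 60).


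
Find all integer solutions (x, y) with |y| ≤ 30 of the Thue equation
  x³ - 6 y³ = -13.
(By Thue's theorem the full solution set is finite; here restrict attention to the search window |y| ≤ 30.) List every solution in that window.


The equation is x³ - 6y³ = -13. For fixed y, x³ = 6·y³ − 13, so a solution requires the RHS to be a perfect cube.
Strategy: iterate y from -30 to 30, compute RHS = 6·y³ − 13, and check whether it is a (positive or negative) perfect cube.
Check small values of y:
  y = 0: RHS = -13 is not a perfect cube.
  y = 1: RHS = -7 is not a perfect cube.
  y = -1: RHS = -19 is not a perfect cube.
  y = 2: RHS = 35 is not a perfect cube.
  y = -2: RHS = -61 is not a perfect cube.
  y = 3: RHS = 149 is not a perfect cube.
  y = -3: RHS = -175 is not a perfect cube.
Continuing the search up to |y| = 30 finds no solutions either.
No (x, y) in the scanned range satisfies the equation.

No integer solutions with |y| ≤ 30.


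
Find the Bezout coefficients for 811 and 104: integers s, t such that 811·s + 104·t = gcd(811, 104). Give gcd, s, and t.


Euclidean algorithm on (811, 104) — divide until remainder is 0:
  811 = 7 · 104 + 83
  104 = 1 · 83 + 21
  83 = 3 · 21 + 20
  21 = 1 · 20 + 1
  20 = 20 · 1 + 0
gcd(811, 104) = 1.
Track Bezout coefficients alongside the remainders: start with r₀ = 811 = a·1 + b·0 (s = 1, t = 0) and r₁ = 104 = a·0 + b·1 (s = 0, t = 1); each new remainder r_{k+1} = r_{k-1} − q_k·r_k inherits s_{k+1} = s_{k-1} − q_k·s_k, t_{k+1} = t_{k-1} − q_k·t_k, so r_k = a·s_k + b·t_k at every step:
  q = 7: r = 83, s = 1 − 7·0 = 1, t = 0 − 7·1 = -7  (check: 811·1 + 104·(-7) = 83)
  q = 1: r = 21, s = 0 − 1·1 = -1, t = 1 − 1·(-7) = 8  (check: 811·(-1) + 104·8 = 21)
  q = 3: r = 20, s = 1 − 3·(-1) = 4, t = -7 − 3·8 = -31  (check: 811·4 + 104·(-31) = 20)
  q = 1: r = 1, s = -1 − 1·4 = -5, t = 8 − 1·(-31) = 39  (check: 811·(-5) + 104·39 = 1)
The row with r = 1 (the gcd) gives the Bezout coefficients s = -5, t = 39.
Result: 811 · (-5) + 104 · (39) = 1.

gcd(811, 104) = 1; s = -5, t = 39 (check: 811·(-5) + 104·39 = 1).


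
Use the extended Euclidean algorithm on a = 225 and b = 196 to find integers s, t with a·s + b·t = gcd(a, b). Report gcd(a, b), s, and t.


Euclidean algorithm on (225, 196) — divide until remainder is 0:
  225 = 1 · 196 + 29
  196 = 6 · 29 + 22
  29 = 1 · 22 + 7
  22 = 3 · 7 + 1
  7 = 7 · 1 + 0
gcd(225, 196) = 1.
Track Bezout coefficients alongside the remainders: start with r₀ = 225 = a·1 + b·0 (s = 1, t = 0) and r₁ = 196 = a·0 + b·1 (s = 0, t = 1); each new remainder r_{k+1} = r_{k-1} − q_k·r_k inherits s_{k+1} = s_{k-1} − q_k·s_k, t_{k+1} = t_{k-1} − q_k·t_k, so r_k = a·s_k + b·t_k at every step:
  q = 1: r = 29, s = 1 − 1·0 = 1, t = 0 − 1·1 = -1  (check: 225·1 + 196·(-1) = 29)
  q = 6: r = 22, s = 0 − 6·1 = -6, t = 1 − 6·(-1) = 7  (check: 225·(-6) + 196·7 = 22)
  q = 1: r = 7, s = 1 − 1·(-6) = 7, t = -1 − 1·7 = -8  (check: 225·7 + 196·(-8) = 7)
  q = 3: r = 1, s = -6 − 3·7 = -27, t = 7 − 3·(-8) = 31  (check: 225·(-27) + 196·31 = 1)
The row with r = 1 (the gcd) gives the Bezout coefficients s = -27, t = 31.
Result: 225 · (-27) + 196 · (31) = 1.

gcd(225, 196) = 1; s = -27, t = 31 (check: 225·(-27) + 196·31 = 1).


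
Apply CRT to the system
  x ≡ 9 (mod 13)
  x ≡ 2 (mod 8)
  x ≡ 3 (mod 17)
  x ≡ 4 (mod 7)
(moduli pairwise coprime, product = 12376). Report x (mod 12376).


Product of moduli M = 13 · 8 · 17 · 7 = 12376.
Merge one congruence at a time:
  Start: x ≡ 9 (mod 13).
  Combine with x ≡ 2 (mod 8); new modulus lcm = 104.
    Write x = 9 + 13·t and substitute into x ≡ 2 (mod 8): 13·t ≡ 2 − 9 = -7 (mod 8).
    Reduce coefficients mod 8: 5·t ≡ 1 (mod 8).
    The inverse of 5 mod 8 is 5 (since 5·5 = 25 = 3·8 + 1), so t ≡ 5·1 = 5 ≡ 5 (mod 8).
    Then x = 9 + 13·5 = 74, valid modulo lcm(13, 8) = 104: x ≡ 74 (mod 104).
  Combine with x ≡ 3 (mod 17); new modulus lcm = 1768.
    Write x = 74 + 104·t and substitute into x ≡ 3 (mod 17): 104·t ≡ 3 − 74 = -71 (mod 17).
    Reduce coefficients mod 17: 2·t ≡ 14 (mod 17).
    The inverse of 2 mod 17 is 9 (since 2·9 = 18 = 1·17 + 1), so t ≡ 9·14 = 126 ≡ 7 (mod 17).
    Then x = 74 + 104·7 = 802, valid modulo lcm(104, 17) = 1768: x ≡ 802 (mod 1768).
  Combine with x ≡ 4 (mod 7); new modulus lcm = 12376.
    Write x = 802 + 1768·t and substitute into x ≡ 4 (mod 7): 1768·t ≡ 4 − 802 = -798 (mod 7).
    Reduce coefficients mod 7: 4·t ≡ 0 (mod 7).
    The inverse of 4 mod 7 is 2 (since 4·2 = 8 = 1·7 + 1), so t ≡ 2·0 = 0 ≡ 0 (mod 7).
    Then x = 802 + 1768·0 = 802, valid modulo lcm(1768, 7) = 12376: x ≡ 802 (mod 12376).
Verify against each original: 802 mod 13 = 9, 802 mod 8 = 2, 802 mod 17 = 3, 802 mod 7 = 4.

x ≡ 802 (mod 12376).


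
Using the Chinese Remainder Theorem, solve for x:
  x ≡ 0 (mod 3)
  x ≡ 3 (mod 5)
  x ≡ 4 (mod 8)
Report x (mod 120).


Moduli 3, 5, 8 are pairwise coprime; by CRT there is a unique solution modulo M = 3 · 5 · 8 = 120.
Solve pairwise, accumulating the modulus:
  Start with x ≡ 0 (mod 3).
  Combine with x ≡ 3 (mod 5): since gcd(3, 5) = 1, we get a unique residue mod 15.
    Write x = 0 + 3·t and substitute into x ≡ 3 (mod 5): 3·t ≡ 3 − 0 = 3 (mod 5).
    The inverse of 3 mod 5 is 2 (since 3·2 = 6 = 1·5 + 1), so t ≡ 2·3 = 6 ≡ 1 (mod 5).
    Then x = 0 + 3·1 = 3, valid modulo lcm(3, 5) = 15: x ≡ 3 (mod 15).
  Combine with x ≡ 4 (mod 8): since gcd(15, 8) = 1, we get a unique residue mod 120.
    Write x = 3 + 15·t and substitute into x ≡ 4 (mod 8): 15·t ≡ 4 − 3 = 1 (mod 8).
    Reduce coefficients mod 8: 7·t ≡ 1 (mod 8).
    The inverse of 7 mod 8 is 7 (since 7·7 = 49 = 6·8 + 1), so t ≡ 7·1 = 7 ≡ 7 (mod 8).
    Then x = 3 + 15·7 = 108, valid modulo lcm(15, 8) = 120: x ≡ 108 (mod 120).
Verify: 108 mod 3 = 0 ✓, 108 mod 5 = 3 ✓, 108 mod 8 = 4 ✓.

x ≡ 108 (mod 120).


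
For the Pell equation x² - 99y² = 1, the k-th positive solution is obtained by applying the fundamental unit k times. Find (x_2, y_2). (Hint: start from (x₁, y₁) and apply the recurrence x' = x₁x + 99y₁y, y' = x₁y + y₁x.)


Step 1: Find the fundamental solution (x₁, y₁) of x² - 99y² = 1.
  Expand √99 as a continued fraction. a₀ = ⌊√99⌋ = 9; iterate m_{k+1} = d_k·a_k − m_k, d_{k+1} = (99 − m_{k+1}²)/d_k, a_{k+1} = ⌊(a₀ + m_{k+1})/d_{k+1}⌋ (starting m₀ = 0, d₀ = 1), with convergents p_k = a_k·p_{k-1} + p_{k-2}, q_k = a_k·q_{k-1} + q_{k-2} (p₋₁ = 1, q₋₁ = 0):
  k = 0: a₀ = 9; p₀/q₀ = 9/1; p₀² − 99·q₀² = 81 − 99 = -18.
  k = 1: m = 9, d = 18, a = ⌊(9 + 9)/18⌋ = 1; p/q = (1·9 + 1)/(1·1 + 0) = 10/1; p² − 99·q² = 100 − 99 = 1.
  The first convergent with p² − 99·q² = 1 gives the fundamental solution (x₁, y₁) = (10, 1).
Step 2: Apply the recurrence (x_{n+1}, y_{n+1}) = (x₁x_n + 99y₁y_n, x₁y_n + y₁x_n) repeatedly.
  From (x_1, y_1) = (10, 1): x_2 = 10·10 + 99·1·1 = 199; y_2 = 10·1 + 1·10 = 20.
Step 3: Verify x_2² - 99·y_2² = 39601 - 39600 = 1 (should be 1). ✓

(x_1, y_1) = (10, 1); (x_2, y_2) = (199, 20).


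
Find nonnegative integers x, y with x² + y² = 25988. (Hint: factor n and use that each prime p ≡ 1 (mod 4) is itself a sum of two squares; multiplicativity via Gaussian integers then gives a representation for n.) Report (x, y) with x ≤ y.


Step 1: Factor n = 25988 = 2^2 · 73 · 89.
Step 2: Check the mod-4 condition on each prime factor: 2 = 2 (special); 73 ≡ 1 (mod 4), exponent 1; 89 ≡ 1 (mod 4), exponent 1.
All primes ≡ 3 (mod 4) appear to even exponent (or don't appear), so by the two-squares theorem n IS expressible as a sum of two squares.
Step 3: Build a representation. Group n = k² · m with k = 2 and m = 73 · 89 = 6497 (a product of primes ≡ 1 (mod 4)); a representation of m scales to one of n via (k·x)² + (k·y)² = k²(x² + y²). Each prime p ≡ 1 (mod 4) is itself a sum of two squares; find a² by testing p − a² for a perfect square:
  73: 73 − 1² = 72, 73 − 2² = 69, 73 − 3² = 64 = 8² ⇒ 73 = 3² + 8².
  89: 89 − 1² = 88, 89 − 2² = 85, 89 − 3² = 80, 89 − 4² = 73, 89 − 5² = 64 = 8² ⇒ 89 = 5² + 8².
  Combine using the Brahmagupta–Fibonacci identity (a² + b²)(c² + d²) = (ac − bd)² + (ad + bc)² = (ac + bd)² + (ad − bc)²:
  73 · 89 = 6497: from (3² + 8²)(5² + 8²), take (3·5 − 8·8, 3·8 + 8·5) = (15 − 64, 24 + 40) = (-49, 64); dropping signs (only squares matter) gives (49, 64); check 49² + 64² = 2401 + 4096 = 6497 ✓.
  Scale by k = 2: (2·49, 2·64) = (98, 128).
Step 4: Order so x ≤ y and verify: 98² + 128² = 9604 + 16384 = 25988 = n. ✓

n = 25988 = 98² + 128² (one valid representation with x ≤ y).


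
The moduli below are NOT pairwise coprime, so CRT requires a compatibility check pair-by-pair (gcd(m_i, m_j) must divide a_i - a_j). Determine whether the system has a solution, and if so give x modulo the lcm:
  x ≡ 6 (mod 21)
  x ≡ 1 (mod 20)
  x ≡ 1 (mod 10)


Moduli 21, 20, 10 are not pairwise coprime, so CRT works modulo lcm(m_i) when all pairwise compatibility conditions hold.
Pairwise compatibility: gcd(m_i, m_j) must divide a_i - a_j for every pair.
Merge one congruence at a time:
  Start: x ≡ 6 (mod 21).
  Combine with x ≡ 1 (mod 20): gcd(21, 20) = 1; 1 - 6 = -5, which IS divisible by 1, so compatible.
    Write x = 6 + 21·t and substitute into x ≡ 1 (mod 20): 21·t ≡ 1 − 6 = -5 (mod 20).
    Reduce coefficients mod 20: 1·t ≡ 15 (mod 20).
    So t ≡ 15 (mod 20).
    Then x = 6 + 21·15 = 321, valid modulo lcm(21, 20) = 420: x ≡ 321 (mod 420).
  Combine with x ≡ 1 (mod 10): gcd(420, 10) = 10; 1 - 321 = -320, which IS divisible by 10, so compatible.
    Write x = 321 + 420·t and substitute into x ≡ 1 (mod 10): 420·t ≡ 1 − 321 = -320 (mod 10).
    Divide the congruence (and modulus) by g = 10: 42·t ≡ -32 (mod 1).
    Modulo 1 every t works; take t = 0.
    Then x = 321 + 420·0 = 321, valid modulo lcm(420, 10) = 420: x ≡ 321 (mod 420).
Verify: 321 mod 21 = 6, 321 mod 20 = 1, 321 mod 10 = 1.

x ≡ 321 (mod 420).


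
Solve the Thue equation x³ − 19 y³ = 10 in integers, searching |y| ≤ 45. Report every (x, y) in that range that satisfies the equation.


The equation is x³ - 19y³ = 10. For fixed y, x³ = 19·y³ + 10, so a solution requires the RHS to be a perfect cube.
Strategy: iterate y from -45 to 45, compute RHS = 19·y³ + 10, and check whether it is a (positive or negative) perfect cube.
Check small values of y:
  y = 0: RHS = 10 is not a perfect cube.
  y = 1: RHS = 29 is not a perfect cube.
  y = -1: RHS = -9 is not a perfect cube.
  y = 2: RHS = 162 is not a perfect cube.
  y = -2: RHS = -142 is not a perfect cube.
  y = 3: RHS = 523 is not a perfect cube.
  y = -3: RHS = -503 is not a perfect cube.
Continuing the search up to |y| = 45 finds no solutions either.
No (x, y) in the scanned range satisfies the equation.

No integer solutions with |y| ≤ 45.


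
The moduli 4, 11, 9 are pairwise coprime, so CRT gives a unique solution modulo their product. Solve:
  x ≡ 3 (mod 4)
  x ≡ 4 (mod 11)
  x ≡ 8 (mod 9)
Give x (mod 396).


Moduli 4, 11, 9 are pairwise coprime; by CRT there is a unique solution modulo M = 4 · 11 · 9 = 396.
Solve pairwise, accumulating the modulus:
  Start with x ≡ 3 (mod 4).
  Combine with x ≡ 4 (mod 11): since gcd(4, 11) = 1, we get a unique residue mod 44.
    Write x = 3 + 4·t and substitute into x ≡ 4 (mod 11): 4·t ≡ 4 − 3 = 1 (mod 11).
    The inverse of 4 mod 11 is 3 (since 4·3 = 12 = 1·11 + 1), so t ≡ 3·1 = 3 ≡ 3 (mod 11).
    Then x = 3 + 4·3 = 15, valid modulo lcm(4, 11) = 44: x ≡ 15 (mod 44).
  Combine with x ≡ 8 (mod 9): since gcd(44, 9) = 1, we get a unique residue mod 396.
    Write x = 15 + 44·t and substitute into x ≡ 8 (mod 9): 44·t ≡ 8 − 15 = -7 (mod 9).
    Reduce coefficients mod 9: 8·t ≡ 2 (mod 9).
    The inverse of 8 mod 9 is 8 (since 8·8 = 64 = 7·9 + 1), so t ≡ 8·2 = 16 ≡ 7 (mod 9).
    Then x = 15 + 44·7 = 323, valid modulo lcm(44, 9) = 396: x ≡ 323 (mod 396).
Verify: 323 mod 4 = 3 ✓, 323 mod 11 = 4 ✓, 323 mod 9 = 8 ✓.

x ≡ 323 (mod 396).


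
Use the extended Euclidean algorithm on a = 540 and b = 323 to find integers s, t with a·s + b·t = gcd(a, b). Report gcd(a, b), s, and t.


Euclidean algorithm on (540, 323) — divide until remainder is 0:
  540 = 1 · 323 + 217
  323 = 1 · 217 + 106
  217 = 2 · 106 + 5
  106 = 21 · 5 + 1
  5 = 5 · 1 + 0
gcd(540, 323) = 1.
Track Bezout coefficients alongside the remainders: start with r₀ = 540 = a·1 + b·0 (s = 1, t = 0) and r₁ = 323 = a·0 + b·1 (s = 0, t = 1); each new remainder r_{k+1} = r_{k-1} − q_k·r_k inherits s_{k+1} = s_{k-1} − q_k·s_k, t_{k+1} = t_{k-1} − q_k·t_k, so r_k = a·s_k + b·t_k at every step:
  q = 1: r = 217, s = 1 − 1·0 = 1, t = 0 − 1·1 = -1  (check: 540·1 + 323·(-1) = 217)
  q = 1: r = 106, s = 0 − 1·1 = -1, t = 1 − 1·(-1) = 2  (check: 540·(-1) + 323·2 = 106)
  q = 2: r = 5, s = 1 − 2·(-1) = 3, t = -1 − 2·2 = -5  (check: 540·3 + 323·(-5) = 5)
  q = 21: r = 1, s = -1 − 21·3 = -64, t = 2 − 21·(-5) = 107  (check: 540·(-64) + 323·107 = 1)
The row with r = 1 (the gcd) gives the Bezout coefficients s = -64, t = 107.
Result: 540 · (-64) + 323 · (107) = 1.

gcd(540, 323) = 1; s = -64, t = 107 (check: 540·(-64) + 323·107 = 1).


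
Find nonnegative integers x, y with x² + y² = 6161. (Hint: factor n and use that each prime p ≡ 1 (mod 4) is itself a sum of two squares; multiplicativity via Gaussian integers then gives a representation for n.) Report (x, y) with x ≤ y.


Step 1: Factor n = 6161 = 61 · 101.
Step 2: Check the mod-4 condition on each prime factor: 61 ≡ 1 (mod 4), exponent 1; 101 ≡ 1 (mod 4), exponent 1.
All primes ≡ 3 (mod 4) appear to even exponent (or don't appear), so by the two-squares theorem n IS expressible as a sum of two squares.
Step 3: Build a representation. Here n = 61 · 101 is a product of primes ≡ 1 (mod 4). Each prime p ≡ 1 (mod 4) is itself a sum of two squares; find a² by testing p − a² for a perfect square:
  61: 61 − 1² = 60, 61 − 2² = 57, 61 − 3² = 52, 61 − 4² = 45, 61 − 5² = 36 = 6² ⇒ 61 = 5² + 6².
  101: 101 − 1² = 100 = 10² ⇒ 101 = 1² + 10².
  Combine using the Brahmagupta–Fibonacci identity (a² + b²)(c² + d²) = (ac − bd)² + (ad + bc)² = (ac + bd)² + (ad − bc)²:
  61 · 101 = 6161: from (5² + 6²)(1² + 10²), take (5·1 − 6·10, 5·10 + 6·1) = (5 − 60, 50 + 6) = (-55, 56); dropping signs (only squares matter) gives (55, 56); check 55² + 56² = 3025 + 3136 = 6161 ✓.
Step 4: Order so x ≤ y and verify: 55² + 56² = 3025 + 3136 = 6161 = n. ✓

n = 6161 = 55² + 56² (one valid representation with x ≤ y).


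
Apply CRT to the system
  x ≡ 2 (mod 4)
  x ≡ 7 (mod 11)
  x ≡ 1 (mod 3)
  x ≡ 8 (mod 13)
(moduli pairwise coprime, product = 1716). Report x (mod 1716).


Product of moduli M = 4 · 11 · 3 · 13 = 1716.
Merge one congruence at a time:
  Start: x ≡ 2 (mod 4).
  Combine with x ≡ 7 (mod 11); new modulus lcm = 44.
    Write x = 2 + 4·t and substitute into x ≡ 7 (mod 11): 4·t ≡ 7 − 2 = 5 (mod 11).
    The inverse of 4 mod 11 is 3 (since 4·3 = 12 = 1·11 + 1), so t ≡ 3·5 = 15 ≡ 4 (mod 11).
    Then x = 2 + 4·4 = 18, valid modulo lcm(4, 11) = 44: x ≡ 18 (mod 44).
  Combine with x ≡ 1 (mod 3); new modulus lcm = 132.
    Write x = 18 + 44·t and substitute into x ≡ 1 (mod 3): 44·t ≡ 1 − 18 = -17 (mod 3).
    Reduce coefficients mod 3: 2·t ≡ 1 (mod 3).
    The inverse of 2 mod 3 is 2 (since 2·2 = 4 = 1·3 + 1), so t ≡ 2·1 = 2 ≡ 2 (mod 3).
    Then x = 18 + 44·2 = 106, valid modulo lcm(44, 3) = 132: x ≡ 106 (mod 132).
  Combine with x ≡ 8 (mod 13); new modulus lcm = 1716.
    Write x = 106 + 132·t and substitute into x ≡ 8 (mod 13): 132·t ≡ 8 − 106 = -98 (mod 13).
    Reduce coefficients mod 13: 2·t ≡ 6 (mod 13).
    The inverse of 2 mod 13 is 7 (since 2·7 = 14 = 1·13 + 1), so t ≡ 7·6 = 42 ≡ 3 (mod 13).
    Then x = 106 + 132·3 = 502, valid modulo lcm(132, 13) = 1716: x ≡ 502 (mod 1716).
Verify against each original: 502 mod 4 = 2, 502 mod 11 = 7, 502 mod 3 = 1, 502 mod 13 = 8.

x ≡ 502 (mod 1716).


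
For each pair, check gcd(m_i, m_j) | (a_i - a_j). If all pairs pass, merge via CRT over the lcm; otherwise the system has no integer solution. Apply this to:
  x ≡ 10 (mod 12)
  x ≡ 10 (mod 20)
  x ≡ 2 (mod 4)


Moduli 12, 20, 4 are not pairwise coprime, so CRT works modulo lcm(m_i) when all pairwise compatibility conditions hold.
Pairwise compatibility: gcd(m_i, m_j) must divide a_i - a_j for every pair.
Merge one congruence at a time:
  Start: x ≡ 10 (mod 12).
  Combine with x ≡ 10 (mod 20): gcd(12, 20) = 4; 10 - 10 = 0, which IS divisible by 4, so compatible.
    Write x = 10 + 12·t and substitute into x ≡ 10 (mod 20): 12·t ≡ 10 − 10 = 0 (mod 20).
    Divide the congruence (and modulus) by g = 4: 3·t ≡ 0 (mod 5).
    The inverse of 3 mod 5 is 2 (since 3·2 = 6 = 1·5 + 1), so t ≡ 2·0 = 0 ≡ 0 (mod 5).
    Then x = 10 + 12·0 = 10, valid modulo lcm(12, 20) = 60: x ≡ 10 (mod 60).
  Combine with x ≡ 2 (mod 4): gcd(60, 4) = 4; 2 - 10 = -8, which IS divisible by 4, so compatible.
    Write x = 10 + 60·t and substitute into x ≡ 2 (mod 4): 60·t ≡ 2 − 10 = -8 (mod 4).
    Divide the congruence (and modulus) by g = 4: 15·t ≡ -2 (mod 1).
    Modulo 1 every t works; take t = 0.
    Then x = 10 + 60·0 = 10, valid modulo lcm(60, 4) = 60: x ≡ 10 (mod 60).
Verify: 10 mod 12 = 10, 10 mod 20 = 10, 10 mod 4 = 2.

x ≡ 10 (mod 60).


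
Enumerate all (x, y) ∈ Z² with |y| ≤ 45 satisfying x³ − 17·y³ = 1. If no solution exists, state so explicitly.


The equation is x³ - 17y³ = 1. For fixed y, x³ = 17·y³ + 1, so a solution requires the RHS to be a perfect cube.
Strategy: iterate y from -45 to 45, compute RHS = 17·y³ + 1, and check whether it is a (positive or negative) perfect cube.
Check small values of y:
  y = 0: RHS = 1 = (1)³ ⇒ x = 1 works.
  y = 1: RHS = 18 is not a perfect cube.
  y = -1: RHS = -16 is not a perfect cube.
  y = 2: RHS = 137 is not a perfect cube.
  y = -2: RHS = -135 is not a perfect cube.
  y = 3: RHS = 460 is not a perfect cube.
  y = -3: RHS = -458 is not a perfect cube.
Continuing, at y = 7: RHS = 5832 = (18)³ ⇒ x = 18 works.
Searching the remaining y in |y| ≤ 45 finds no further solutions.
Collected solutions: (1, 0), (18, 7).

Solutions (with |y| ≤ 45): (1, 0), (18, 7).


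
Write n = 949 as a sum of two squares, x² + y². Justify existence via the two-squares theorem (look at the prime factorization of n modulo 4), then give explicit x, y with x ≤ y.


Step 1: Factor n = 949 = 13 · 73.
Step 2: Check the mod-4 condition on each prime factor: 13 ≡ 1 (mod 4), exponent 1; 73 ≡ 1 (mod 4), exponent 1.
All primes ≡ 3 (mod 4) appear to even exponent (or don't appear), so by the two-squares theorem n IS expressible as a sum of two squares.
Step 3: Build a representation. Here n = 13 · 73 is a product of primes ≡ 1 (mod 4). Each prime p ≡ 1 (mod 4) is itself a sum of two squares; find a² by testing p − a² for a perfect square:
  13: 13 − 1² = 12, 13 − 2² = 9 = 3² ⇒ 13 = 2² + 3².
  73: 73 − 1² = 72, 73 − 2² = 69, 73 − 3² = 64 = 8² ⇒ 73 = 3² + 8².
  Combine using the Brahmagupta–Fibonacci identity (a² + b²)(c² + d²) = (ac − bd)² + (ad + bc)² = (ac + bd)² + (ad − bc)²:
  13 · 73 = 949: from (2² + 3²)(3² + 8²), take (2·3 − 3·8, 2·8 + 3·3) = (6 − 24, 16 + 9) = (-18, 25); dropping signs (only squares matter) gives (18, 25); check 18² + 25² = 324 + 625 = 949 ✓.
Step 4: Order so x ≤ y and verify: 18² + 25² = 324 + 625 = 949 = n. ✓

n = 949 = 18² + 25² (one valid representation with x ≤ y).


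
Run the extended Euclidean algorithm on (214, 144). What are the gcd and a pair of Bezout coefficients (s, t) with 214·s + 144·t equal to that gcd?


Euclidean algorithm on (214, 144) — divide until remainder is 0:
  214 = 1 · 144 + 70
  144 = 2 · 70 + 4
  70 = 17 · 4 + 2
  4 = 2 · 2 + 0
gcd(214, 144) = 2.
Track Bezout coefficients alongside the remainders: start with r₀ = 214 = a·1 + b·0 (s = 1, t = 0) and r₁ = 144 = a·0 + b·1 (s = 0, t = 1); each new remainder r_{k+1} = r_{k-1} − q_k·r_k inherits s_{k+1} = s_{k-1} − q_k·s_k, t_{k+1} = t_{k-1} − q_k·t_k, so r_k = a·s_k + b·t_k at every step:
  q = 1: r = 70, s = 1 − 1·0 = 1, t = 0 − 1·1 = -1  (check: 214·1 + 144·(-1) = 70)
  q = 2: r = 4, s = 0 − 2·1 = -2, t = 1 − 2·(-1) = 3  (check: 214·(-2) + 144·3 = 4)
  q = 17: r = 2, s = 1 − 17·(-2) = 35, t = -1 − 17·3 = -52  (check: 214·35 + 144·(-52) = 2)
The row with r = 2 (the gcd) gives the Bezout coefficients s = 35, t = -52.
Result: 214 · (35) + 144 · (-52) = 2.

gcd(214, 144) = 2; s = 35, t = -52 (check: 214·35 + 144·(-52) = 2).


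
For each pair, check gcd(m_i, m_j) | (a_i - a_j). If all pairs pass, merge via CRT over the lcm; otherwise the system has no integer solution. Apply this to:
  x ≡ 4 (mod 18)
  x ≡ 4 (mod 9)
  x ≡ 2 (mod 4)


Moduli 18, 9, 4 are not pairwise coprime, so CRT works modulo lcm(m_i) when all pairwise compatibility conditions hold.
Pairwise compatibility: gcd(m_i, m_j) must divide a_i - a_j for every pair.
Merge one congruence at a time:
  Start: x ≡ 4 (mod 18).
  Combine with x ≡ 4 (mod 9): gcd(18, 9) = 9; 4 - 4 = 0, which IS divisible by 9, so compatible.
    Write x = 4 + 18·t and substitute into x ≡ 4 (mod 9): 18·t ≡ 4 − 4 = 0 (mod 9).
    Divide the congruence (and modulus) by g = 9: 2·t ≡ 0 (mod 1).
    Modulo 1 every t works; take t = 0.
    Then x = 4 + 18·0 = 4, valid modulo lcm(18, 9) = 18: x ≡ 4 (mod 18).
  Combine with x ≡ 2 (mod 4): gcd(18, 4) = 2; 2 - 4 = -2, which IS divisible by 2, so compatible.
    Write x = 4 + 18·t and substitute into x ≡ 2 (mod 4): 18·t ≡ 2 − 4 = -2 (mod 4).
    Divide the congruence (and modulus) by g = 2: 9·t ≡ -1 (mod 2).
    Reduce coefficients mod 2: 1·t ≡ 1 (mod 2).
    So t ≡ 1 (mod 2).
    Then x = 4 + 18·1 = 22, valid modulo lcm(18, 4) = 36: x ≡ 22 (mod 36).
Verify: 22 mod 18 = 4, 22 mod 9 = 4, 22 mod 4 = 2.

x ≡ 22 (mod 36).


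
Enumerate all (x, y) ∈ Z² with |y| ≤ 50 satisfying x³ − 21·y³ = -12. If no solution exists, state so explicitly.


The equation is x³ - 21y³ = -12. For fixed y, x³ = 21·y³ − 12, so a solution requires the RHS to be a perfect cube.
Strategy: iterate y from -50 to 50, compute RHS = 21·y³ − 12, and check whether it is a (positive or negative) perfect cube.
Check small values of y:
  y = 0: RHS = -12 is not a perfect cube.
  y = 1: RHS = 9 is not a perfect cube.
  y = -1: RHS = -33 is not a perfect cube.
  y = 2: RHS = 156 is not a perfect cube.
  y = -2: RHS = -180 is not a perfect cube.
  y = 3: RHS = 555 is not a perfect cube.
  y = -3: RHS = -579 is not a perfect cube.
Continuing the search up to |y| = 50 finds no solutions either.
No (x, y) in the scanned range satisfies the equation.

No integer solutions with |y| ≤ 50.


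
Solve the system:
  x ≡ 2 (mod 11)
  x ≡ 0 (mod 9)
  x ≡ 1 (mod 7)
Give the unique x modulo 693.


Moduli 11, 9, 7 are pairwise coprime; by CRT there is a unique solution modulo M = 11 · 9 · 7 = 693.
Solve pairwise, accumulating the modulus:
  Start with x ≡ 2 (mod 11).
  Combine with x ≡ 0 (mod 9): since gcd(11, 9) = 1, we get a unique residue mod 99.
    Write x = 2 + 11·t and substitute into x ≡ 0 (mod 9): 11·t ≡ 0 − 2 = -2 (mod 9).
    Reduce coefficients mod 9: 2·t ≡ 7 (mod 9).
    The inverse of 2 mod 9 is 5 (since 2·5 = 10 = 1·9 + 1), so t ≡ 5·7 = 35 ≡ 8 (mod 9).
    Then x = 2 + 11·8 = 90, valid modulo lcm(11, 9) = 99: x ≡ 90 (mod 99).
  Combine with x ≡ 1 (mod 7): since gcd(99, 7) = 1, we get a unique residue mod 693.
    Write x = 90 + 99·t and substitute into x ≡ 1 (mod 7): 99·t ≡ 1 − 90 = -89 (mod 7).
    Reduce coefficients mod 7: 1·t ≡ 2 (mod 7).
    So t ≡ 2 (mod 7).
    Then x = 90 + 99·2 = 288, valid modulo lcm(99, 7) = 693: x ≡ 288 (mod 693).
Verify: 288 mod 11 = 2 ✓, 288 mod 9 = 0 ✓, 288 mod 7 = 1 ✓.

x ≡ 288 (mod 693).


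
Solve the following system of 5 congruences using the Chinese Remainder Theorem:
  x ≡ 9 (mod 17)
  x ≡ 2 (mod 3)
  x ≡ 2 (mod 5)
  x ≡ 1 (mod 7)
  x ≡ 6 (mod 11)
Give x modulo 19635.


Product of moduli M = 17 · 3 · 5 · 7 · 11 = 19635.
Merge one congruence at a time:
  Start: x ≡ 9 (mod 17).
  Combine with x ≡ 2 (mod 3); new modulus lcm = 51.
    Write x = 9 + 17·t and substitute into x ≡ 2 (mod 3): 17·t ≡ 2 − 9 = -7 (mod 3).
    Reduce coefficients mod 3: 2·t ≡ 2 (mod 3).
    The inverse of 2 mod 3 is 2 (since 2·2 = 4 = 1·3 + 1), so t ≡ 2·2 = 4 ≡ 1 (mod 3).
    Then x = 9 + 17·1 = 26, valid modulo lcm(17, 3) = 51: x ≡ 26 (mod 51).
  Combine with x ≡ 2 (mod 5); new modulus lcm = 255.
    Write x = 26 + 51·t and substitute into x ≡ 2 (mod 5): 51·t ≡ 2 − 26 = -24 (mod 5).
    Reduce coefficients mod 5: 1·t ≡ 1 (mod 5).
    So t ≡ 1 (mod 5).
    Then x = 26 + 51·1 = 77, valid modulo lcm(51, 5) = 255: x ≡ 77 (mod 255).
  Combine with x ≡ 1 (mod 7); new modulus lcm = 1785.
    Write x = 77 + 255·t and substitute into x ≡ 1 (mod 7): 255·t ≡ 1 − 77 = -76 (mod 7).
    Reduce coefficients mod 7: 3·t ≡ 1 (mod 7).
    The inverse of 3 mod 7 is 5 (since 3·5 = 15 = 2·7 + 1), so t ≡ 5·1 = 5 ≡ 5 (mod 7).
    Then x = 77 + 255·5 = 1352, valid modulo lcm(255, 7) = 1785: x ≡ 1352 (mod 1785).
  Combine with x ≡ 6 (mod 11); new modulus lcm = 19635.
    Write x = 1352 + 1785·t and substitute into x ≡ 6 (mod 11): 1785·t ≡ 6 − 1352 = -1346 (mod 11).
    Reduce coefficients mod 11: 3·t ≡ 7 (mod 11).
    The inverse of 3 mod 11 is 4 (since 3·4 = 12 = 1·11 + 1), so t ≡ 4·7 = 28 ≡ 6 (mod 11).
    Then x = 1352 + 1785·6 = 12062, valid modulo lcm(1785, 11) = 19635: x ≡ 12062 (mod 19635).
Verify against each original: 12062 mod 17 = 9, 12062 mod 3 = 2, 12062 mod 5 = 2, 12062 mod 7 = 1, 12062 mod 11 = 6.

x ≡ 12062 (mod 19635).


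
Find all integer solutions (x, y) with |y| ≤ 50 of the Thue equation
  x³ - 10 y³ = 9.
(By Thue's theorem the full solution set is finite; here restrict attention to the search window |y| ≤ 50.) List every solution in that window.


The equation is x³ - 10y³ = 9. For fixed y, x³ = 10·y³ + 9, so a solution requires the RHS to be a perfect cube.
Strategy: iterate y from -50 to 50, compute RHS = 10·y³ + 9, and check whether it is a (positive or negative) perfect cube.
Check small values of y:
  y = 0: RHS = 9 is not a perfect cube.
  y = 1: RHS = 19 is not a perfect cube.
  y = -1: RHS = -1 = (-1)³ ⇒ x = -1 works.
  y = 2: RHS = 89 is not a perfect cube.
  y = -2: RHS = -71 is not a perfect cube.
  y = 3: RHS = 279 is not a perfect cube.
  y = -3: RHS = -261 is not a perfect cube.
Continuing the search up to |y| = 50 finds no further solutions beyond those listed.
Collected solutions: (-1, -1).

Solutions (with |y| ≤ 50): (-1, -1).


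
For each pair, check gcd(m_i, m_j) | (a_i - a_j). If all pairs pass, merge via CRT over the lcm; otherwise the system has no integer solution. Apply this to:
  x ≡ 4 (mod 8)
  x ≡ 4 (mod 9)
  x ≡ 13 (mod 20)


Moduli 8, 9, 20 are not pairwise coprime, so CRT works modulo lcm(m_i) when all pairwise compatibility conditions hold.
Pairwise compatibility: gcd(m_i, m_j) must divide a_i - a_j for every pair.
Merge one congruence at a time:
  Start: x ≡ 4 (mod 8).
  Combine with x ≡ 4 (mod 9): gcd(8, 9) = 1; 4 - 4 = 0, which IS divisible by 1, so compatible.
    Write x = 4 + 8·t and substitute into x ≡ 4 (mod 9): 8·t ≡ 4 − 4 = 0 (mod 9).
    The inverse of 8 mod 9 is 8 (since 8·8 = 64 = 7·9 + 1), so t ≡ 8·0 = 0 ≡ 0 (mod 9).
    Then x = 4 + 8·0 = 4, valid modulo lcm(8, 9) = 72: x ≡ 4 (mod 72).
  Combine with x ≡ 13 (mod 20): gcd(72, 20) = 4, and 13 - 4 = 9 is NOT divisible by 4.
    ⇒ system is inconsistent (no integer solution).

No solution (the system is inconsistent).
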